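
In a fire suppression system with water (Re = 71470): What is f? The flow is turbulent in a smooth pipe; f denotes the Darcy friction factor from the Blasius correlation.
Formula: f = \frac{0.316}{Re^{0.25}}
f = 0.316/71470^0.25 = 0.01933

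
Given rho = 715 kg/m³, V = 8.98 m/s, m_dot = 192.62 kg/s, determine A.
Formula: \dot{m} = \rho A V
Substituting knowns: 192.62 = 715·A·8.98
Solving for A: A = 192.62/(715·8.98) = 0.03 m²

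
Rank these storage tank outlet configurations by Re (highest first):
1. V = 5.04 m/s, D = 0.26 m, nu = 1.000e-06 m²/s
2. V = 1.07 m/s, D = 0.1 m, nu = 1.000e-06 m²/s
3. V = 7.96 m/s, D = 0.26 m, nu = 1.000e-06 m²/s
Case 1: Re = 1.310e+06
Case 2: Re = 107000
Case 3: Re = 2.070e+06
Ranking (highest first): 3, 1, 2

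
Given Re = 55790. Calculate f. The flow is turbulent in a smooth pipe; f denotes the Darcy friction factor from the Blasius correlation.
Formula: f = \frac{0.316}{Re^{0.25}}
f = 0.316/55790^0.25 = 0.02056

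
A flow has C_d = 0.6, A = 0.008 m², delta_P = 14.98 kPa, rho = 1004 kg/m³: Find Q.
Formula: Q = C_d A \sqrt{\frac{2 \Delta P}{\rho}}
Q = 0.6·0.008·√(2·(14.98·1000)/1004)·1000 = 26.22 L/s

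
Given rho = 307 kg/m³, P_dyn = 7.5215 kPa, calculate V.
Formula: P_{dyn} = \frac{1}{2} \rho V^2
Substituting knowns: 7.5215 = 0.5·307·V²/1000
Solving for V: V = √(2·(7.5215·1000)/307) = 7 m/s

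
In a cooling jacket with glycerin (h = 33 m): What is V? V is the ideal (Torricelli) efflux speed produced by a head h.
Formula: V = \sqrt{2 g h}
V = √(2·9.81·33) = 25.45 m/s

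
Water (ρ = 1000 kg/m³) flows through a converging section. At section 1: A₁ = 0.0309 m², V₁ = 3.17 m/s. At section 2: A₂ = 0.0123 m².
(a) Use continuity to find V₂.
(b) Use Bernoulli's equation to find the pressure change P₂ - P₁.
(a) Continuity: A₁V₁=A₂V₂ -> V₂=A₁V₁/A₂=0.0309*3.17/0.0123=7.96 m/s
(b) Bernoulli: P₂-P₁=0.5*rho*(V₁^2-V₂^2)/1000=0.5*1000*(3.17^2-7.96^2)/1000=-26.66 kPa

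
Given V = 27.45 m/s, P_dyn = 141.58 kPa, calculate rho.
Formula: P_{dyn} = \frac{1}{2} \rho V^2
Substituting knowns: 141.58 = 0.5·rho·27.45²/1000
Solving for rho: rho = 2·(141.58·1000)/27.45² = 375.8 kg/m³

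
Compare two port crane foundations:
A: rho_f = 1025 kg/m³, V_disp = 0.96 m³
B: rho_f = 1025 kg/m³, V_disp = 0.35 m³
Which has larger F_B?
F_B(A) = 9653 N, F_B(B) = 3519 N. Answer: A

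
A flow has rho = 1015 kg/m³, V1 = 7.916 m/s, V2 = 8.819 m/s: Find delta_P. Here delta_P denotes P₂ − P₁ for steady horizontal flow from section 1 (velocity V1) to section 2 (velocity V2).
Formula: \Delta P = \frac{1}{2} \rho (V_1^2 - V_2^2)
delta_P = 0.5·1015·(7.916² − 8.819²)/1000 = -7.669 kPa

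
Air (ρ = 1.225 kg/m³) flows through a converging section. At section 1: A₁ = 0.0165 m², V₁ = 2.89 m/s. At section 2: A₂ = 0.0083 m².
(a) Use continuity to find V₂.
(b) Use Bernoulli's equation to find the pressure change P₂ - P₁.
(a) Continuity: A₁V₁=A₂V₂ -> V₂=A₁V₁/A₂=0.0165*2.89/0.0083=5.75 m/s
(b) Bernoulli: P₂-P₁=0.5*rho*(V₁^2-V₂^2)/1000=0.5*1.225*(2.89^2-5.75^2)/1000=-0.01514 kPa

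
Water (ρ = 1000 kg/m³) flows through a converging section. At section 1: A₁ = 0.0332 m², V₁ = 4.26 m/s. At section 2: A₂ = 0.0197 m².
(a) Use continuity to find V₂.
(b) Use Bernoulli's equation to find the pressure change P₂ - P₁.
(a) Continuity: A₁V₁=A₂V₂ -> V₂=A₁V₁/A₂=0.0332*4.26/0.0197=7.18 m/s
(b) Bernoulli: P₂-P₁=0.5*rho*(V₁^2-V₂^2)/1000=0.5*1000*(4.26^2-7.18^2)/1000=-16.7 kPa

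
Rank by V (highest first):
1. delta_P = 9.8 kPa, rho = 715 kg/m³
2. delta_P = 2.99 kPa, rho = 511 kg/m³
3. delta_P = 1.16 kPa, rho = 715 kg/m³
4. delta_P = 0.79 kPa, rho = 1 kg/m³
Case 1: V = 5.236 m/s
Case 2: V = 3.421 m/s
Case 3: V = 1.801 m/s
Case 4: V = 39.75 m/s
Ranking (highest first): 4, 1, 2, 3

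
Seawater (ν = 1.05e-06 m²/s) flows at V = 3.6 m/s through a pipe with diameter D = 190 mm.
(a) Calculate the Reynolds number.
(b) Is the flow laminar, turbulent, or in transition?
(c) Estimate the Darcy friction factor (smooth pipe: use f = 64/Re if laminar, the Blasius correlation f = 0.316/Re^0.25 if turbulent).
(a) Re = V·D/ν = 3.6·0.19/1.05e-06 = 651430
(b) Flow regime: turbulent (Re > 4000)
(c) Friction factor: f = 0.316/Re^0.25 = 0.316/651430^0.25 = 0.01112 (Blasius is strictly valid for Re ≲ 1e5; used here as the smooth-pipe estimate the problem specifies)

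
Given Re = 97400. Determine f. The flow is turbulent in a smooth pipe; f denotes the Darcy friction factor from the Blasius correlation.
Formula: f = \frac{0.316}{Re^{0.25}}
f = 0.316/97400^0.25 = 0.01789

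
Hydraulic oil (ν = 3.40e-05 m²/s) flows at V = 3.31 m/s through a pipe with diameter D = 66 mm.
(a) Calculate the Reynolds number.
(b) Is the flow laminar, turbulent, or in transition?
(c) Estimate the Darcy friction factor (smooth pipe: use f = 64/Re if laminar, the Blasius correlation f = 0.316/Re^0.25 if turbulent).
(a) Re = V·D/ν = 3.31·0.066/3.40e-05 = 6425.3
(b) Flow regime: turbulent (Re > 4000)
(c) Friction factor: f = 0.316/Re^0.25 = 0.316/6425.3^0.25 = 0.0353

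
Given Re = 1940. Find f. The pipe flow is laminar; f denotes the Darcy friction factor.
Formula: f = \frac{64}{Re}
f = 64/1940 = 0.03299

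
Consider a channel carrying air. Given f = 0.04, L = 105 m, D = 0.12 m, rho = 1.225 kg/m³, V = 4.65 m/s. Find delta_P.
Formula: \Delta P = f \frac{L}{D} \frac{\rho V^2}{2}
delta_P = 0.04·(105/0.12)·0.5·1.225·4.65²/1000 = 0.4635 kPa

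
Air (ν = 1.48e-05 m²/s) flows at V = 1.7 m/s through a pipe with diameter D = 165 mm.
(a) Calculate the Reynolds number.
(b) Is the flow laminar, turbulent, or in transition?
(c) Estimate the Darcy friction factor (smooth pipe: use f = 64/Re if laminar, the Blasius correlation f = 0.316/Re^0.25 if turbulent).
(a) Re = V·D/ν = 1.7·0.165/1.48e-05 = 18953
(b) Flow regime: turbulent (Re > 4000)
(c) Friction factor: f = 0.316/Re^0.25 = 0.316/18953^0.25 = 0.02693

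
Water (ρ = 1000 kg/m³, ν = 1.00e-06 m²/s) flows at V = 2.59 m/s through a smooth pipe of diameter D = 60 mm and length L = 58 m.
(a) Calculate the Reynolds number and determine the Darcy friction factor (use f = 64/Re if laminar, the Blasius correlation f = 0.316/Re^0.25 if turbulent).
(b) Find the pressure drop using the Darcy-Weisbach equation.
(a) Re = V·D/ν = 2.59·0.06/1.00e-06 = 155400 → turbulent (Re > 4000); f = 0.316/Re^0.25 = 0.316/155400^0.25 = 0.015916 (Blasius is strictly valid for Re ≲ 1e5; used here as the smooth-pipe estimate the problem specifies)
(b) Darcy-Weisbach: ΔP = f·(L/D)·½ρV²/1000 = 0.015916·(58/0.060)·½·1000·2.59²/1000 = 51.6 kPa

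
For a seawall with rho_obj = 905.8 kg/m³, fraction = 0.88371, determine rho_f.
Formula: f_{sub} = \frac{\rho_{obj}}{\rho_f}
Substituting knowns: 0.88371 = 905.8/rho_f
Solving for rho_f: rho_f = 905.8/0.88371 = 1025 kg/m³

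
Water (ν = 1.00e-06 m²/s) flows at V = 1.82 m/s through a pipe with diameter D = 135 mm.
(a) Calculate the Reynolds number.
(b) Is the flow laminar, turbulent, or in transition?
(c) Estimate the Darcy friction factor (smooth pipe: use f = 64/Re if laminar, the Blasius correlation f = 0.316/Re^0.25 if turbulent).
(a) Re = V·D/ν = 1.82·0.135/1.00e-06 = 245700
(b) Flow regime: turbulent (Re > 4000)
(c) Friction factor: f = 0.316/Re^0.25 = 0.316/245700^0.25 = 0.01419 (Blasius is strictly valid for Re ≲ 1e5; used here as the smooth-pipe estimate the problem specifies)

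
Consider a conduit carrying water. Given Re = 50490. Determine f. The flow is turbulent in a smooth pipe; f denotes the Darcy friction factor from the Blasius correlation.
Formula: f = \frac{0.316}{Re^{0.25}}
f = 0.316/50490^0.25 = 0.02108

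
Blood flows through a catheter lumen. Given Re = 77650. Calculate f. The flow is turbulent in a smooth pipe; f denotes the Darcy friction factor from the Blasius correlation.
Formula: f = \frac{0.316}{Re^{0.25}}
f = 0.316/77650^0.25 = 0.01893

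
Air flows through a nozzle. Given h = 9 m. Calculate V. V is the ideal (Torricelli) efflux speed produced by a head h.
Formula: V = \sqrt{2 g h}
V = √(2·9.81·9) = 13.29 m/s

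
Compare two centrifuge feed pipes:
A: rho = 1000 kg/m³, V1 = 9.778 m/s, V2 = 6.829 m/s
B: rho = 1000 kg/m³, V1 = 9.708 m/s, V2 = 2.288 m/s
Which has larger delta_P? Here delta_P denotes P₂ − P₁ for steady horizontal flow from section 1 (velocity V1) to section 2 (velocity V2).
delta_P(A) = 24.49 kPa, delta_P(B) = 44.51 kPa. Answer: B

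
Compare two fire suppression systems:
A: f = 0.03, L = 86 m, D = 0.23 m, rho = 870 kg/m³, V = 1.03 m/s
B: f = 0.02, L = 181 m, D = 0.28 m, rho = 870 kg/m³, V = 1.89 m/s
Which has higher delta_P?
delta_P(A) = 5.177 kPa, delta_P(B) = 20.09 kPa. Answer: B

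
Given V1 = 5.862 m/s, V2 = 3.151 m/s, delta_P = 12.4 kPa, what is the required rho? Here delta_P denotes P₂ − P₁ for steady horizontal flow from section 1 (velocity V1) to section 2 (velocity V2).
Formula: \Delta P = \frac{1}{2} \rho (V_1^2 - V_2^2)
Substituting knowns: 12.4 = 0.5·rho·(5.862² − 3.151²)/1000
Solving for rho: rho = 2·(12.4·1000)/(5.862² − 3.151²) = 1015 kg/m³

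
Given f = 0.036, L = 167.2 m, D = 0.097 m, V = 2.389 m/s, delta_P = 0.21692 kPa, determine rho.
Formula: \Delta P = f \frac{L}{D} \frac{\rho V^2}{2}
Substituting knowns: 0.21692 = 0.036·(167.2/0.097)·0.5·rho·2.389²/1000
Solving for rho: rho = (0.21692·1000)/(0.036·(167.2/0.097)·0.5·2.389²) = 1.225 kg/m³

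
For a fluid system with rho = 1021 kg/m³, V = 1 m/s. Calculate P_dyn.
Formula: P_{dyn} = \frac{1}{2} \rho V^2
P_dyn = 0.5·1021·1²/1000 = 0.5105 kPa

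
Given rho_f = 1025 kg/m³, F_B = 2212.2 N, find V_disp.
Formula: F_B = \rho_f g V_{disp}
Substituting knowns: 2212.2 = 1025·9.81·V_disp
Solving for V_disp: V_disp = 2212.2/(1025·9.81) = 0.22 m³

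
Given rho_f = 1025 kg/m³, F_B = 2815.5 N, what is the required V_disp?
Formula: F_B = \rho_f g V_{disp}
Substituting knowns: 2815.5 = 1025·9.81·V_disp
Solving for V_disp: V_disp = 2815.5/(1025·9.81) = 0.28 m³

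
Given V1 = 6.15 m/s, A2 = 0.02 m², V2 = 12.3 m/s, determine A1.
Formula: V_2 = \frac{A_1 V_1}{A_2}
Substituting knowns: 12.3 = A1·6.15/0.02
Solving for A1: A1 = 12.3·0.02/6.15 = 0.04 m²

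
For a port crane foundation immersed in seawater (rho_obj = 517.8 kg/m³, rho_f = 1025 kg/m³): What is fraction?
Formula: f_{sub} = \frac{\rho_{obj}}{\rho_f}
fraction = 517.8/1025 = 0.5052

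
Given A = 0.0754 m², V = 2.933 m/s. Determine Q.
Formula: Q = A V
Q = 0.0754·2.933·1000 = 221.1 L/s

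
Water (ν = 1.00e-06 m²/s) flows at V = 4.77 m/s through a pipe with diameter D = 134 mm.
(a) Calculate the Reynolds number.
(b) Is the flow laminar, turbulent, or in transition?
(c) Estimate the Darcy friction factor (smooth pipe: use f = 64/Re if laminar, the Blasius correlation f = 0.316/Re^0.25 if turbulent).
(a) Re = V·D/ν = 4.77·0.134/1.00e-06 = 639180
(b) Flow regime: turbulent (Re > 4000)
(c) Friction factor: f = 0.316/Re^0.25 = 0.316/639180^0.25 = 0.01118 (Blasius is strictly valid for Re ≲ 1e5; used here as the smooth-pipe estimate the problem specifies)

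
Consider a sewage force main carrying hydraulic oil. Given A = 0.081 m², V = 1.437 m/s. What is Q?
Formula: Q = A V
Q = 0.081·1.437·1000 = 116.4 L/s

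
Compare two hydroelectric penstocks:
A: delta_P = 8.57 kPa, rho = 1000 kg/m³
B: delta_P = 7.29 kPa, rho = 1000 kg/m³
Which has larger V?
V(A) = 4.14 m/s, V(B) = 3.818 m/s. Answer: A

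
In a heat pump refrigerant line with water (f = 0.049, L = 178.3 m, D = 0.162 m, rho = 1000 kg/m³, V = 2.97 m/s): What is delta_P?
Formula: \Delta P = f \frac{L}{D} \frac{\rho V^2}{2}
delta_P = 0.049·(178.3/0.162)·0.5·1000·2.97²/1000 = 237.9 kPa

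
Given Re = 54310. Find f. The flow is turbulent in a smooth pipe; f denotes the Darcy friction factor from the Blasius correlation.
Formula: f = \frac{0.316}{Re^{0.25}}
f = 0.316/54310^0.25 = 0.0207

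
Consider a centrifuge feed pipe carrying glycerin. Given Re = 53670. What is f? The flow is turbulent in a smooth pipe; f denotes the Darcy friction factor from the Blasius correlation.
Formula: f = \frac{0.316}{Re^{0.25}}
f = 0.316/53670^0.25 = 0.02076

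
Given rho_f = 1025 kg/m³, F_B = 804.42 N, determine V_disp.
Formula: F_B = \rho_f g V_{disp}
Substituting knowns: 804.42 = 1025·9.81·V_disp
Solving for V_disp: V_disp = 804.42/(1025·9.81) = 0.08 m³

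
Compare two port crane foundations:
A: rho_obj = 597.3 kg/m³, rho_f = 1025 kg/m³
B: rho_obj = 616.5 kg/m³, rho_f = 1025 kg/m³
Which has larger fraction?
fraction(A) = 0.5827, fraction(B) = 0.6015. Answer: B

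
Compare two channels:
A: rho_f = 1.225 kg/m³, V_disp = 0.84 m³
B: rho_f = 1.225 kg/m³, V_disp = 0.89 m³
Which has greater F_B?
F_B(A) = 10.09 N, F_B(B) = 10.7 N. Answer: B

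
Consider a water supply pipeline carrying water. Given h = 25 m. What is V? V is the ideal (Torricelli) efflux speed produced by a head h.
Formula: V = \sqrt{2 g h}
V = √(2·9.81·25) = 22.15 m/s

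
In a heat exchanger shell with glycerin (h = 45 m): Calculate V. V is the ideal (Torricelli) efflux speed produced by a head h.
Formula: V = \sqrt{2 g h}
V = √(2·9.81·45) = 29.71 m/s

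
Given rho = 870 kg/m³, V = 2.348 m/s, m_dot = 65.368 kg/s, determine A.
Formula: \dot{m} = \rho A V
Substituting knowns: 65.368 = 870·A·2.348
Solving for A: A = 65.368/(870·2.348) = 0.032 m²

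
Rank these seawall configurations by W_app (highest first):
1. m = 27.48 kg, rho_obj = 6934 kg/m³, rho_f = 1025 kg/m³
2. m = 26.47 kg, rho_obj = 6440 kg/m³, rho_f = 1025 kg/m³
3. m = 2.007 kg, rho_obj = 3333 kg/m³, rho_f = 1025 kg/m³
Case 1: W_app = 229.7 N
Case 2: W_app = 218.3 N
Case 3: W_app = 13.63 N
Ranking (highest first): 1, 2, 3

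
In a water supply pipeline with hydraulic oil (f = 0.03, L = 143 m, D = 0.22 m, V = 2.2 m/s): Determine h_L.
Formula: h_L = f \frac{L}{D} \frac{V^2}{2g}
h_L = 0.03·(143/0.22)·2.2²/(2·9.81) = 4.81 m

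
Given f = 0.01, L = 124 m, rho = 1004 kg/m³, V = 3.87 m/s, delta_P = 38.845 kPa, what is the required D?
Formula: \Delta P = f \frac{L}{D} \frac{\rho V^2}{2}
Substituting knowns: 38.845 = 0.01·(124/D)·0.5·1004·3.87²/1000
Solving for D: D = 0.01·124·0.5·1004·3.87²/(38.845·1000) = 0.24 m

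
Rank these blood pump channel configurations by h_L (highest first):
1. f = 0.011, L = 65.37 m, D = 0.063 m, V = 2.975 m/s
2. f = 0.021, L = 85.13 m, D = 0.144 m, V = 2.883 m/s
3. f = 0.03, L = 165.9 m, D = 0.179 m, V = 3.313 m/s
Case 1: h_L = 5.149 m
Case 2: h_L = 5.259 m
Case 3: h_L = 15.55 m
Ranking (highest first): 3, 2, 1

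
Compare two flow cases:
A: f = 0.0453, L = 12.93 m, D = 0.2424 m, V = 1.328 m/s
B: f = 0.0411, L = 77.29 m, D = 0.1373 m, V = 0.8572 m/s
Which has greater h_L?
h_L(A) = 0.2172 m, h_L(B) = 0.8665 m. Answer: B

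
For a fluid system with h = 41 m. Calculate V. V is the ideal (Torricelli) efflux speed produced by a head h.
Formula: V = \sqrt{2 g h}
V = √(2·9.81·41) = 28.36 m/s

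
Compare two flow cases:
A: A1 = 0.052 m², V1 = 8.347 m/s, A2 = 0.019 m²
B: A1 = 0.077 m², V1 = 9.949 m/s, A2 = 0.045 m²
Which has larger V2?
V2(A) = 22.84 m/s, V2(B) = 17.02 m/s. Answer: A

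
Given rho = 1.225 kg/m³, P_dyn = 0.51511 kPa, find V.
Formula: P_{dyn} = \frac{1}{2} \rho V^2
Substituting knowns: 0.51511 = 0.5·1.225·V²/1000
Solving for V: V = √(2·(0.51511·1000)/1.225) = 29 m/s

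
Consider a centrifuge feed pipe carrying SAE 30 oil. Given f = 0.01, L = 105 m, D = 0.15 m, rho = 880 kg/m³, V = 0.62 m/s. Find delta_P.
Formula: \Delta P = f \frac{L}{D} \frac{\rho V^2}{2}
delta_P = 0.01·(105/0.15)·0.5·880·0.62²/1000 = 1.184 kPa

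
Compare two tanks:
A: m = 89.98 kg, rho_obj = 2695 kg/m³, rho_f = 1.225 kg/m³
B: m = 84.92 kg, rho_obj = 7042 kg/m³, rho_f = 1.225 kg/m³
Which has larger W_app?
W_app(A) = 882.3 N, W_app(B) = 832.9 N. Answer: A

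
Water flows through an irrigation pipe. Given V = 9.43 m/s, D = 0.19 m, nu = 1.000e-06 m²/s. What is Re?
Formula: Re = \frac{V D}{\nu}
Re = 9.43·0.19/1.000e-06 = 1.792e+06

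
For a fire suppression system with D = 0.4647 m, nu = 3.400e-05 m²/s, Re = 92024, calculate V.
Formula: Re = \frac{V D}{\nu}
Substituting knowns: 92024 = V·0.4647/3.400e-05
Solving for V: V = 92024·3.400e-05/0.4647 = 6.733 m/s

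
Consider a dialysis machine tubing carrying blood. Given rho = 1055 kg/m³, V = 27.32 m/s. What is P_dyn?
Formula: P_{dyn} = \frac{1}{2} \rho V^2
P_dyn = 0.5·1055·27.32²/1000 = 393.7 kPa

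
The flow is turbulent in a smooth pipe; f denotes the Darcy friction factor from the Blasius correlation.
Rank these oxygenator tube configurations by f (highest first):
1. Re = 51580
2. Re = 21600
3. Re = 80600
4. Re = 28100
Case 1: f = 0.02097
Case 2: f = 0.02607
Case 3: f = 0.01875
Case 4: f = 0.02441
Ranking (highest first): 2, 4, 1, 3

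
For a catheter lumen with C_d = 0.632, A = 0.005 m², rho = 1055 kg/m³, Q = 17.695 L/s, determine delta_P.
Formula: Q = C_d A \sqrt{\frac{2 \Delta P}{\rho}}
Substituting knowns: 17.695 = 0.632·0.005·√(2·(delta_P·1000)/1055)·1000
Solving for delta_P: delta_P = ((17.695/1000)/(0.632·0.005))²·1055/2/1000 = 16.54 kPa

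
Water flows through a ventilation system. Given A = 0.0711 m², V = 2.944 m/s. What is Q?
Formula: Q = A V
Q = 0.0711·2.944·1000 = 209.3 L/s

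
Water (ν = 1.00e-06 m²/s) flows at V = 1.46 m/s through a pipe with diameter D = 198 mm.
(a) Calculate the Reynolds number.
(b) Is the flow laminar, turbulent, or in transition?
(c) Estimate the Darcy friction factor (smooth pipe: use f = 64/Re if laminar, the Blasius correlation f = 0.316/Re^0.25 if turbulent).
(a) Re = V·D/ν = 1.46·0.198/1.00e-06 = 289080
(b) Flow regime: turbulent (Re > 4000)
(c) Friction factor: f = 0.316/Re^0.25 = 0.316/289080^0.25 = 0.01363 (Blasius is strictly valid for Re ≲ 1e5; used here as the smooth-pipe estimate the problem specifies)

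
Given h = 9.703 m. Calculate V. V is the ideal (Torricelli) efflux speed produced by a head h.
Formula: V = \sqrt{2 g h}
V = √(2·9.81·9.703) = 13.8 m/s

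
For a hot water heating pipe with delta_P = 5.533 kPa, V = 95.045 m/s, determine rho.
Formula: V = \sqrt{\frac{2 \Delta P}{\rho}}
Substituting knowns: 95.045 = √(2·(5.533·1000)/rho)
Solving for rho: rho = 2·(5.533·1000)/95.045² = 1.225 kg/m³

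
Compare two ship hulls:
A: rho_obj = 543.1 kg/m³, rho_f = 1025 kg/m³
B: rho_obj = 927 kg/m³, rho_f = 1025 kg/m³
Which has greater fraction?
fraction(A) = 0.5299, fraction(B) = 0.9044. Answer: B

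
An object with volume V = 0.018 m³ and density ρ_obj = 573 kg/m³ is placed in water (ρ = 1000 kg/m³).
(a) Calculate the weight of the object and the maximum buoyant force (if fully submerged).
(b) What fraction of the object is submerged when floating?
(a) W=rho_obj*g*V=573*9.81*0.018=101.2 N; F_B(max)=rho*g*V=1000*9.81*0.018=176.6 N
(b) Floating fraction=rho_obj/rho=573/1000=0.573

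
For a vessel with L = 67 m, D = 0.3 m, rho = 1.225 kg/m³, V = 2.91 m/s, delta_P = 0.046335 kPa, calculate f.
Formula: \Delta P = f \frac{L}{D} \frac{\rho V^2}{2}
Substituting knowns: 0.046335 = f·(67/0.3)·0.5·1.225·2.91²/1000
Solving for f: f = (0.046335·1000)/((67/0.3)·0.5·1.225·2.91²) = 0.04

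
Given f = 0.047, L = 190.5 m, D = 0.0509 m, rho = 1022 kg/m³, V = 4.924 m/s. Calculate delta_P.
Formula: \Delta P = f \frac{L}{D} \frac{\rho V^2}{2}
delta_P = 0.047·(190.5/0.0509)·0.5·1022·4.924²/1000 = 2179 kPa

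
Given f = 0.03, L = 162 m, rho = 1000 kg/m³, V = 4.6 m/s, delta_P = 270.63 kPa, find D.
Formula: \Delta P = f \frac{L}{D} \frac{\rho V^2}{2}
Substituting knowns: 270.63 = 0.03·(162/D)·0.5·1000·4.6²/1000
Solving for D: D = 0.03·162·0.5·1000·4.6²/(270.63·1000) = 0.19 m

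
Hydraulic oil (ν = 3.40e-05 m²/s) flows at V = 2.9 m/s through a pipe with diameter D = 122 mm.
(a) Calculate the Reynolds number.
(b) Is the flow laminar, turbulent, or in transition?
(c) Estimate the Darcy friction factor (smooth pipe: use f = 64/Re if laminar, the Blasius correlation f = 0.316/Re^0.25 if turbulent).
(a) Re = V·D/ν = 2.9·0.122/3.40e-05 = 10406
(b) Flow regime: turbulent (Re > 4000)
(c) Friction factor: f = 0.316/Re^0.25 = 0.316/10406^0.25 = 0.03129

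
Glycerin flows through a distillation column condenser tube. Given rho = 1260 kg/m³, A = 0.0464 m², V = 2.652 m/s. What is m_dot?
Formula: \dot{m} = \rho A V
m_dot = 1260·0.0464·2.652 = 155 kg/s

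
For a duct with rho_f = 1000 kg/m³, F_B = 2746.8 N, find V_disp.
Formula: F_B = \rho_f g V_{disp}
Substituting knowns: 2746.8 = 1000·9.81·V_disp
Solving for V_disp: V_disp = 2746.8/(1000·9.81) = 0.28 m³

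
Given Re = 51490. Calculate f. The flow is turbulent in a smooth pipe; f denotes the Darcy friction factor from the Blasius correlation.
Formula: f = \frac{0.316}{Re^{0.25}}
f = 0.316/51490^0.25 = 0.02098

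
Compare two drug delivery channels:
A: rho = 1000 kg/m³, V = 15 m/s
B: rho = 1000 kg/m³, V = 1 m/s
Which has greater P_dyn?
P_dyn(A) = 112.5 kPa, P_dyn(B) = 0.5 kPa. Answer: A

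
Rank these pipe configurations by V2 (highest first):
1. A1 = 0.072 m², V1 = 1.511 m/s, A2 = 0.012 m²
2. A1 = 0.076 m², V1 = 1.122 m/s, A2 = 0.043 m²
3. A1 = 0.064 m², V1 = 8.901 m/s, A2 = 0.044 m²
Case 1: V2 = 9.066 m/s
Case 2: V2 = 1.983 m/s
Case 3: V2 = 12.95 m/s
Ranking (highest first): 3, 1, 2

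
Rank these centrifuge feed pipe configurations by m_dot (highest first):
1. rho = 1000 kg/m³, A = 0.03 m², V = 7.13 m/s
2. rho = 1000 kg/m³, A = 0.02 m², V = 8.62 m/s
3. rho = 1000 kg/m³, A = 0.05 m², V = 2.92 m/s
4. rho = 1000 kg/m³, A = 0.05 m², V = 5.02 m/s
Case 1: m_dot = 213.9 kg/s
Case 2: m_dot = 172.4 kg/s
Case 3: m_dot = 146 kg/s
Case 4: m_dot = 251 kg/s
Ranking (highest first): 4, 1, 2, 3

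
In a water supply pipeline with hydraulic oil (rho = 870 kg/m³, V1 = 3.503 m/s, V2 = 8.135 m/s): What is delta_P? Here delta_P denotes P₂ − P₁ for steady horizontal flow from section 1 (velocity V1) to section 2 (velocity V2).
Formula: \Delta P = \frac{1}{2} \rho (V_1^2 - V_2^2)
delta_P = 0.5·870·(3.503² − 8.135²)/1000 = -23.45 kPa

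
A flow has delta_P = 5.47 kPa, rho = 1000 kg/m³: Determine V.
Formula: V = \sqrt{\frac{2 \Delta P}{\rho}}
V = √(2·(5.47·1000)/1000) = 3.308 m/s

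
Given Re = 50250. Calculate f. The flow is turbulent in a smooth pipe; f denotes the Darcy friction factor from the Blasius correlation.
Formula: f = \frac{0.316}{Re^{0.25}}
f = 0.316/50250^0.25 = 0.02111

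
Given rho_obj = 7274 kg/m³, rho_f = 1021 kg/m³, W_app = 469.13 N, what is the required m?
Formula: W_{app} = mg\left(1 - \frac{\rho_f}{\rho_{obj}}\right)
Substituting knowns: 469.13 = m·9.81·(1 − 1021/7274)
Solving for m: m = 469.13/(9.81·(1 − 1021/7274)) = 55.63 kg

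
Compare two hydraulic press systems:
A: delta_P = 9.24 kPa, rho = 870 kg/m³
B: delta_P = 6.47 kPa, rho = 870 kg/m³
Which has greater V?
V(A) = 4.609 m/s, V(B) = 3.857 m/s. Answer: A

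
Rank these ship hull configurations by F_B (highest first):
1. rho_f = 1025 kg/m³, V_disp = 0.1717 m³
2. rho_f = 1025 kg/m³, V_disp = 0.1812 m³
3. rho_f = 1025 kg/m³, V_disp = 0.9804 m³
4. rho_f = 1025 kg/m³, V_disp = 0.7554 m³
Case 1: F_B = 1726 N
Case 2: F_B = 1822 N
Case 3: F_B = 9858 N
Case 4: F_B = 7596 N
Ranking (highest first): 3, 4, 2, 1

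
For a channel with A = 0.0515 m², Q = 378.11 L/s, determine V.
Formula: Q = A V
Substituting knowns: 378.11 = 0.0515·V·1000
Solving for V: V = (378.11/1000)/0.0515 = 7.342 m/s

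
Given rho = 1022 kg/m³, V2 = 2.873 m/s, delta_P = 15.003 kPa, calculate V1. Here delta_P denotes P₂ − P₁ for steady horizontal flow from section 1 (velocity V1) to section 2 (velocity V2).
Formula: \Delta P = \frac{1}{2} \rho (V_1^2 - V_2^2)
Substituting knowns: 15.003 = 0.5·1022·(V1² − 2.873²)/1000
Solving for V1: V1 = √(2.873² + 2·(15.003·1000)/1022) = 6.133 m/s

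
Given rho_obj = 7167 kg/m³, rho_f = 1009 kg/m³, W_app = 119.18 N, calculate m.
Formula: W_{app} = mg\left(1 - \frac{\rho_f}{\rho_{obj}}\right)
Substituting knowns: 119.18 = m·9.81·(1 − 1009/7167)
Solving for m: m = 119.18/(9.81·(1 − 1009/7167)) = 14.14 kg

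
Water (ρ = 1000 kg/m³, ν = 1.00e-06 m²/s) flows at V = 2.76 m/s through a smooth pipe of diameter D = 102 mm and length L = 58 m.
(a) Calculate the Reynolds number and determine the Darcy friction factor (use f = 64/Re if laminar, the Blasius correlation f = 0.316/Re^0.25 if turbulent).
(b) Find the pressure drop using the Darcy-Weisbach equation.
(a) Re = V·D/ν = 2.76·0.102/1.00e-06 = 281520 → turbulent (Re > 4000); f = 0.316/Re^0.25 = 0.316/281520^0.25 = 0.013719 (Blasius is strictly valid for Re ≲ 1e5; used here as the smooth-pipe estimate the problem specifies)
(b) Darcy-Weisbach: ΔP = f·(L/D)·½ρV²/1000 = 0.013719·(58/0.102)·½·1000·2.76²/1000 = 29.71 kPa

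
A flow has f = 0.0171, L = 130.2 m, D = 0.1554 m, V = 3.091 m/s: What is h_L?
Formula: h_L = f \frac{L}{D} \frac{V^2}{2g}
h_L = 0.0171·(130.2/0.1554)·3.091²/(2·9.81) = 6.977 m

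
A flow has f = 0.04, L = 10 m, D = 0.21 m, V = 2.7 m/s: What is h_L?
Formula: h_L = f \frac{L}{D} \frac{V^2}{2g}
h_L = 0.04·(10/0.21)·2.7²/(2·9.81) = 0.7077 m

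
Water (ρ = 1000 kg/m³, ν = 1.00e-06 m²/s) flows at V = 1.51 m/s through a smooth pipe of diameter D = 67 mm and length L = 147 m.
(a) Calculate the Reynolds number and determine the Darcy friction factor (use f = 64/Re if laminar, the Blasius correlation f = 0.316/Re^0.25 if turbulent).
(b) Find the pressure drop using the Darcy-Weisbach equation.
(a) Re = V·D/ν = 1.51·0.067/1.00e-06 = 101170 → turbulent (Re > 4000); f = 0.316/Re^0.25 = 0.316/101170^0.25 = 0.017718 (Blasius is strictly valid for Re ≲ 1e5; used here as the smooth-pipe estimate the problem specifies)
(b) Darcy-Weisbach: ΔP = f·(L/D)·½ρV²/1000 = 0.017718·(147/0.067)·½·1000·1.51²/1000 = 44.32 kPa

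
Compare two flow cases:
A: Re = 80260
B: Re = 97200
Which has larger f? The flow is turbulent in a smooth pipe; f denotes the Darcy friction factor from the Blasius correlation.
f(A) = 0.01877, f(B) = 0.0179. Answer: A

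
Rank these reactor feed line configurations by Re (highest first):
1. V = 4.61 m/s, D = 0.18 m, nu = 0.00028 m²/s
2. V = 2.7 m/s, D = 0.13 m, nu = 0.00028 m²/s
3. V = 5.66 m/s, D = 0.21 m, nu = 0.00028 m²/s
Case 1: Re = 2964
Case 2: Re = 1254
Case 3: Re = 4245
Ranking (highest first): 3, 1, 2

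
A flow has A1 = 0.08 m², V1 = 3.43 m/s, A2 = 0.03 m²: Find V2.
Formula: V_2 = \frac{A_1 V_1}{A_2}
V2 = 0.08·3.43/0.03 = 9.147 m/s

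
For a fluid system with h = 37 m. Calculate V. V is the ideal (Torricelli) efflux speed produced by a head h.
Formula: V = \sqrt{2 g h}
V = √(2·9.81·37) = 26.94 m/s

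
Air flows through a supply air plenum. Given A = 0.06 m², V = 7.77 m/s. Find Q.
Formula: Q = A V
Q = 0.06·7.77·1000 = 466.2 L/s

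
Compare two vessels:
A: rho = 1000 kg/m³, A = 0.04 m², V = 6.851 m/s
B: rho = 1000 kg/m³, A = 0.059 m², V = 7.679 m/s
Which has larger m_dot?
m_dot(A) = 274 kg/s, m_dot(B) = 453.1 kg/s. Answer: B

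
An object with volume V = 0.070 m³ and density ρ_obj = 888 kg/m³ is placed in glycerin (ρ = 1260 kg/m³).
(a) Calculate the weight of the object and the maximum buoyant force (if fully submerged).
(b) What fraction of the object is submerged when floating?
(a) W=rho_obj*g*V=888*9.81*0.070=609.8 N; F_B(max)=rho*g*V=1260*9.81*0.070=865.2 N
(b) Floating fraction=rho_obj/rho=888/1260=0.705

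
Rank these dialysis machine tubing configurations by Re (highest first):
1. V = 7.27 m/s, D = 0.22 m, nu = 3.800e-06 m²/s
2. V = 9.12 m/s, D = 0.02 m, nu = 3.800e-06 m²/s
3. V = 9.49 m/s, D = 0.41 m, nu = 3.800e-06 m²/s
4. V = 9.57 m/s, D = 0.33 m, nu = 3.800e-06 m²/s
Case 1: Re = 420895
Case 2: Re = 48000
Case 3: Re = 1.024e+06
Case 4: Re = 831079
Ranking (highest first): 3, 4, 1, 2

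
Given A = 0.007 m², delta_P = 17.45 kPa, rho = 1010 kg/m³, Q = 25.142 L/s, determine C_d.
Formula: Q = C_d A \sqrt{\frac{2 \Delta P}{\rho}}
Substituting knowns: 25.142 = C_d·0.007·√(2·(17.45·1000)/1010)·1000
Solving for C_d: C_d = (25.142/1000)/(0.007·√(2·(17.45·1000)/1010)) = 0.611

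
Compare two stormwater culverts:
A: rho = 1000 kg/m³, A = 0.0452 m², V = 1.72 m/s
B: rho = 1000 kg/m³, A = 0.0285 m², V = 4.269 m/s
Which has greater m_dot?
m_dot(A) = 77.74 kg/s, m_dot(B) = 121.7 kg/s. Answer: B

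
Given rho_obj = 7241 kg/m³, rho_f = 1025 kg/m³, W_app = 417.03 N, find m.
Formula: W_{app} = mg\left(1 - \frac{\rho_f}{\rho_{obj}}\right)
Substituting knowns: 417.03 = m·9.81·(1 − 1025/7241)
Solving for m: m = 417.03/(9.81·(1 − 1025/7241)) = 49.52 kg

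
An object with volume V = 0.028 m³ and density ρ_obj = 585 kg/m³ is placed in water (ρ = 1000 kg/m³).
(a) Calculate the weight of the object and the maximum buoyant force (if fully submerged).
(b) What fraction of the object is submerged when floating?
(a) W=rho_obj*g*V=585*9.81*0.028=160.7 N; F_B(max)=rho*g*V=1000*9.81*0.028=274.7 N
(b) Floating fraction=rho_obj/rho=585/1000=0.585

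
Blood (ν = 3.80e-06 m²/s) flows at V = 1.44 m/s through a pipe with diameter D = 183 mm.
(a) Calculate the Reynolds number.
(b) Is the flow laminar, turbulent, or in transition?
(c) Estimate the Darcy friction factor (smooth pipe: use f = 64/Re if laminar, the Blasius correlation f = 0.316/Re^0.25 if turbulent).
(a) Re = V·D/ν = 1.44·0.183/3.80e-06 = 69347
(b) Flow regime: turbulent (Re > 4000)
(c) Friction factor: f = 0.316/Re^0.25 = 0.316/69347^0.25 = 0.01947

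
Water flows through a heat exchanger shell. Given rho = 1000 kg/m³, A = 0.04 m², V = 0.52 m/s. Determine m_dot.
Formula: \dot{m} = \rho A V
m_dot = 1000·0.04·0.52 = 20.8 kg/s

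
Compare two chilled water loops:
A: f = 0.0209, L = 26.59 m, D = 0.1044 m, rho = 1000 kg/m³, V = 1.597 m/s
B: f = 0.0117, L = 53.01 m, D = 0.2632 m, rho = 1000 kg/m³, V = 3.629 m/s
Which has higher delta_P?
delta_P(A) = 6.788 kPa, delta_P(B) = 15.52 kPa. Answer: B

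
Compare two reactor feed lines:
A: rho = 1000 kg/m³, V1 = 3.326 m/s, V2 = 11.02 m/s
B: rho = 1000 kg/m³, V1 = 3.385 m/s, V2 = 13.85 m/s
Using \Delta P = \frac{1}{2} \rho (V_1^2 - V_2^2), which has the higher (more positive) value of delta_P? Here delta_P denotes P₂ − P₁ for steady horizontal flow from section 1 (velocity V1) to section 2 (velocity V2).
delta_P(A) = -55.19 kPa, delta_P(B) = -90.18 kPa. Answer: A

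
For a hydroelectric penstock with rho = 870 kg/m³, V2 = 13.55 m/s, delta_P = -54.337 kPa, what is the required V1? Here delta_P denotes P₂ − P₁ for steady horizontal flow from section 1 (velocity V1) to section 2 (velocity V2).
Formula: \Delta P = \frac{1}{2} \rho (V_1^2 - V_2^2)
Substituting knowns: -54.337 = 0.5·870·(V1² − 13.55²)/1000
Solving for V1: V1 = √(13.55² + 2·(-54.337·1000)/870) = 7.661 m/s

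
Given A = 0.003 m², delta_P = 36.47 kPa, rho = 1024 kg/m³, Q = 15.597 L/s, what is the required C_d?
Formula: Q = C_d A \sqrt{\frac{2 \Delta P}{\rho}}
Substituting knowns: 15.597 = C_d·0.003·√(2·(36.47·1000)/1024)·1000
Solving for C_d: C_d = (15.597/1000)/(0.003·√(2·(36.47·1000)/1024)) = 0.616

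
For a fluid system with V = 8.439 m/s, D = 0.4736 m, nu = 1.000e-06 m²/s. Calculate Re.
Formula: Re = \frac{V D}{\nu}
Re = 8.439·0.4736/1.000e-06 = 3.997e+06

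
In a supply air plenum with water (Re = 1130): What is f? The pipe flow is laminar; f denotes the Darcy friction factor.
Formula: f = \frac{64}{Re}
f = 64/1130 = 0.05664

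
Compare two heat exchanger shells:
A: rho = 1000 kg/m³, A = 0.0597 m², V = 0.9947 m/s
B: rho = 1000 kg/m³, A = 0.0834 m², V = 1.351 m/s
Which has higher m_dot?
m_dot(A) = 59.38 kg/s, m_dot(B) = 112.7 kg/s. Answer: B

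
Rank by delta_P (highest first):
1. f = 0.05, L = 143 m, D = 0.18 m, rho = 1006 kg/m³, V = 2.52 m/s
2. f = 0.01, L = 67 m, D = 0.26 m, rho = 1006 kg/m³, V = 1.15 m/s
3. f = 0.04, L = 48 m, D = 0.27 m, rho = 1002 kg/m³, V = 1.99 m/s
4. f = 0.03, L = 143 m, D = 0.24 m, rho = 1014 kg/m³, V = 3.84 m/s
Case 1: delta_P = 126.9 kPa
Case 2: delta_P = 1.714 kPa
Case 3: delta_P = 14.11 kPa
Case 4: delta_P = 133.6 kPa
Ranking (highest first): 4, 1, 3, 2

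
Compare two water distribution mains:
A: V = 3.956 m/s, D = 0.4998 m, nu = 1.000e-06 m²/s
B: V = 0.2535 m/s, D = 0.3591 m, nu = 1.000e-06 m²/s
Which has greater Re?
Re(A) = 1.977e+06, Re(B) = 91032. Answer: A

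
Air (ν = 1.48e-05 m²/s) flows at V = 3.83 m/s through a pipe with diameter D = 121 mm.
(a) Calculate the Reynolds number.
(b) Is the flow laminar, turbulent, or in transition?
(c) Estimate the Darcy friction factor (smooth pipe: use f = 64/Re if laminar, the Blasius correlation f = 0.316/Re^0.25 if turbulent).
(a) Re = V·D/ν = 3.83·0.121/1.48e-05 = 31313
(b) Flow regime: turbulent (Re > 4000)
(c) Friction factor: f = 0.316/Re^0.25 = 0.316/31313^0.25 = 0.02376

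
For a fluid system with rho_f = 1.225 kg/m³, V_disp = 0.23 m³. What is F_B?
Formula: F_B = \rho_f g V_{disp}
F_B = 1.225·9.81·0.23 = 2.764 N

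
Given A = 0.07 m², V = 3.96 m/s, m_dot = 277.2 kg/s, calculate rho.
Formula: \dot{m} = \rho A V
Substituting knowns: 277.2 = rho·0.07·3.96
Solving for rho: rho = 277.2/(0.07·3.96) = 1000 kg/m³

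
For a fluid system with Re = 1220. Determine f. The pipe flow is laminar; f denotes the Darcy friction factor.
Formula: f = \frac{64}{Re}
f = 64/1220 = 0.05246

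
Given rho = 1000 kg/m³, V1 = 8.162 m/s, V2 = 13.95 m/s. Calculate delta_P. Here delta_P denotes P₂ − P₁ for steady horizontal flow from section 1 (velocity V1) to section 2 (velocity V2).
Formula: \Delta P = \frac{1}{2} \rho (V_1^2 - V_2^2)
delta_P = 0.5·1000·(8.162² − 13.95²)/1000 = -63.99 kPa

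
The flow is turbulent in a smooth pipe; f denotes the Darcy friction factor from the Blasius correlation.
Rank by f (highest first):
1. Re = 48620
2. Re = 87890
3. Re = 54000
Case 1: f = 0.02128
Case 2: f = 0.01835
Case 3: f = 0.02073
Ranking (highest first): 1, 3, 2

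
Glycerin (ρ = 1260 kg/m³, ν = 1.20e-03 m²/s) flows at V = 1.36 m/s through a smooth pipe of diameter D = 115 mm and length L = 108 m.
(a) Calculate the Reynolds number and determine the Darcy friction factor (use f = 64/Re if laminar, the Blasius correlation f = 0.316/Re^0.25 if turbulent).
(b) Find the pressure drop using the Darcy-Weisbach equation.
(a) Re = V·D/ν = 1.36·0.115/1.20e-03 = 130.33 → laminar (Re < 2300); f = 64/Re = 64/130.33 = 0.49106
(b) Darcy-Weisbach: ΔP = f·(L/D)·½ρV²/1000 = 0.49106·(108/0.115)·½·1260·1.36²/1000 = 537.4 kPa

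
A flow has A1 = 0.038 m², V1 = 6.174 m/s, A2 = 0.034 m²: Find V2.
Formula: V_2 = \frac{A_1 V_1}{A_2}
V2 = 0.038·6.174/0.034 = 6.9 m/s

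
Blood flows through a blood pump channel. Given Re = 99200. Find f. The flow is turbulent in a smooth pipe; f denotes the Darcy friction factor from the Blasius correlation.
Formula: f = \frac{0.316}{Re^{0.25}}
f = 0.316/99200^0.25 = 0.01781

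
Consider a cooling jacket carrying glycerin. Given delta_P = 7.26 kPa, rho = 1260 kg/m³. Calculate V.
Formula: V = \sqrt{\frac{2 \Delta P}{\rho}}
V = √(2·(7.26·1000)/1260) = 3.395 m/s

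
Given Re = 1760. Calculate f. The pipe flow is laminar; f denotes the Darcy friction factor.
Formula: f = \frac{64}{Re}
f = 64/1760 = 0.03636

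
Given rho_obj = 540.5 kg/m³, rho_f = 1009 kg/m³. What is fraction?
Formula: f_{sub} = \frac{\rho_{obj}}{\rho_f}
fraction = 540.5/1009 = 0.5357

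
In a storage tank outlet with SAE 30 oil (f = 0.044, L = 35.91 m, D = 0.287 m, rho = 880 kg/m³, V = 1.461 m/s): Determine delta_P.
Formula: \Delta P = f \frac{L}{D} \frac{\rho V^2}{2}
delta_P = 0.044·(35.91/0.287)·0.5·880·1.461²/1000 = 5.171 kPa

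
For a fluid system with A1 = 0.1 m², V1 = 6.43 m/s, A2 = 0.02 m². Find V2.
Formula: V_2 = \frac{A_1 V_1}{A_2}
V2 = 0.1·6.43/0.02 = 32.15 m/s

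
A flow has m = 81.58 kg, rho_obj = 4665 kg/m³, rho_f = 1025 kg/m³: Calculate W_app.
Formula: W_{app} = mg\left(1 - \frac{\rho_f}{\rho_{obj}}\right)
W_app = 81.58·9.81·(1 − 1025/4665) = 624.5 N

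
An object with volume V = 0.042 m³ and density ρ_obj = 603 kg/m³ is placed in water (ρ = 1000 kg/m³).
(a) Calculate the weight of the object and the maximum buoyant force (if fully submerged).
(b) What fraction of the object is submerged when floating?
(a) W=rho_obj*g*V=603*9.81*0.042=248.4 N; F_B(max)=rho*g*V=1000*9.81*0.042=412.0 N
(b) Floating fraction=rho_obj/rho=603/1000=0.603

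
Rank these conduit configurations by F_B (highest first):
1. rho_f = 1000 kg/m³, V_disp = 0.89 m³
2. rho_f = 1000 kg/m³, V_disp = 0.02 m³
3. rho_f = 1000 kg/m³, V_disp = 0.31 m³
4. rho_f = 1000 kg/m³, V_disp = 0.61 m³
Case 1: F_B = 8731 N
Case 2: F_B = 196.2 N
Case 3: F_B = 3041 N
Case 4: F_B = 5984 N
Ranking (highest first): 1, 4, 3, 2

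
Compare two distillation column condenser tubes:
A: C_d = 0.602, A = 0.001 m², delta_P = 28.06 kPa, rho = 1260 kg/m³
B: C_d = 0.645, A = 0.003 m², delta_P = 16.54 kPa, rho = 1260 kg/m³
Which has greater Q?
Q(A) = 4.018 L/s, Q(B) = 9.915 L/s. Answer: B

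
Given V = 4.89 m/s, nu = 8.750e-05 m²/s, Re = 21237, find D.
Formula: Re = \frac{V D}{\nu}
Substituting knowns: 21237 = 4.89·D/8.750e-05
Solving for D: D = 21237·8.750e-05/4.89 = 0.38 m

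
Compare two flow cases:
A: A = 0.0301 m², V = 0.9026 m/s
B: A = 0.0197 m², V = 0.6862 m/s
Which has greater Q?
Q(A) = 27.17 L/s, Q(B) = 13.52 L/s. Answer: A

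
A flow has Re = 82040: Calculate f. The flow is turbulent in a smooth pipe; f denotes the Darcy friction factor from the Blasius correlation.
Formula: f = \frac{0.316}{Re^{0.25}}
f = 0.316/82040^0.25 = 0.01867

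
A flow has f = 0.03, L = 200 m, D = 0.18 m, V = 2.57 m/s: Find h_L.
Formula: h_L = f \frac{L}{D} \frac{V^2}{2g}
h_L = 0.03·(200/0.18)·2.57²/(2·9.81) = 11.22 m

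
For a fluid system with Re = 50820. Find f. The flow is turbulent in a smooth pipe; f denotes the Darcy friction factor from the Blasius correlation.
Formula: f = \frac{0.316}{Re^{0.25}}
f = 0.316/50820^0.25 = 0.02105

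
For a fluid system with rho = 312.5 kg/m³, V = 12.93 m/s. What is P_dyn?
Formula: P_{dyn} = \frac{1}{2} \rho V^2
P_dyn = 0.5·312.5·12.93²/1000 = 26.12 kPa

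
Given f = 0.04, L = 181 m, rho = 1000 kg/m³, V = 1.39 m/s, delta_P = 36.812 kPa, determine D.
Formula: \Delta P = f \frac{L}{D} \frac{\rho V^2}{2}
Substituting knowns: 36.812 = 0.04·(181/D)·0.5·1000·1.39²/1000
Solving for D: D = 0.04·181·0.5·1000·1.39²/(36.812·1000) = 0.19 m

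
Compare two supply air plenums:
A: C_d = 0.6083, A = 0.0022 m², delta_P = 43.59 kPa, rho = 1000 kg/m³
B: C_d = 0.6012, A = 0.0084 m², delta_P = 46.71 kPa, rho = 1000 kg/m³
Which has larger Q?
Q(A) = 12.5 L/s, Q(B) = 48.81 L/s. Answer: B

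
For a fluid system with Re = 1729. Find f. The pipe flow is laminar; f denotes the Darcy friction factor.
Formula: f = \frac{64}{Re}
f = 64/1729 = 0.03702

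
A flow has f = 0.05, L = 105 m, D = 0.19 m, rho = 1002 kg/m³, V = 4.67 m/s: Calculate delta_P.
Formula: \Delta P = f \frac{L}{D} \frac{\rho V^2}{2}
delta_P = 0.05·(105/0.19)·0.5·1002·4.67²/1000 = 301.9 kPa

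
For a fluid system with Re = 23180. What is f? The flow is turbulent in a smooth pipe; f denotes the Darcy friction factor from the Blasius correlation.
Formula: f = \frac{0.316}{Re^{0.25}}
f = 0.316/23180^0.25 = 0.02561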